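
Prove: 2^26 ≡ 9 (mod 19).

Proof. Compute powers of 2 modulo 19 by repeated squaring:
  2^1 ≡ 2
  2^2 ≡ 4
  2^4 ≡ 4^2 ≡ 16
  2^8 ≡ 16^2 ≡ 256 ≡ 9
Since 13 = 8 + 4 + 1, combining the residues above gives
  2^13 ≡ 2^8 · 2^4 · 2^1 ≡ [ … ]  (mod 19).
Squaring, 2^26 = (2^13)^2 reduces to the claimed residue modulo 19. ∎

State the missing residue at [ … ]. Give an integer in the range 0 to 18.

3

Multiply the listed residues: 9 · 16 · 2 = 144 → 288.
Reducing modulo 19: 288 = 15·19 + 3, so 2^13 ≡ 3.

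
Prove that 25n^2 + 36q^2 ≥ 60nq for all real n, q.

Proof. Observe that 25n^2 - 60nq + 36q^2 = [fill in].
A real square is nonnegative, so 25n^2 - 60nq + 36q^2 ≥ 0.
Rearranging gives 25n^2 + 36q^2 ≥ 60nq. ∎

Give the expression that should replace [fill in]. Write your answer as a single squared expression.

(5n - 6q)^2

The leading and trailing coefficients are 5^2 and 6^2, and 60 = 2·5·6, so the trinomial is (5n - 6q)^2.
Hence 25n^2 - 60nq + 36q^2 ≥ 0.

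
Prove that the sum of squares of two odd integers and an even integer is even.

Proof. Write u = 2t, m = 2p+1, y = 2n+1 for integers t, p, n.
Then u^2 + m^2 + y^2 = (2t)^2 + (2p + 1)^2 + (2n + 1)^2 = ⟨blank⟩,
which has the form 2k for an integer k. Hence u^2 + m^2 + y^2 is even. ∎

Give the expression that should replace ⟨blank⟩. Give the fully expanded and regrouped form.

2(2n^2 + 2n + 2p^2 + 2p + 2t^2 + 1)

Expanding: (2t)^2 + (2p + 1)^2 + (2n + 1)^2 = 4n^2 + 4n + 4p^2 + 4p + 4t^2 + 2.
Every term is even; pulling out the factor of 2 gives 2(2n^2 + 2n + 2p^2 + 2p + 2t^2 + 1).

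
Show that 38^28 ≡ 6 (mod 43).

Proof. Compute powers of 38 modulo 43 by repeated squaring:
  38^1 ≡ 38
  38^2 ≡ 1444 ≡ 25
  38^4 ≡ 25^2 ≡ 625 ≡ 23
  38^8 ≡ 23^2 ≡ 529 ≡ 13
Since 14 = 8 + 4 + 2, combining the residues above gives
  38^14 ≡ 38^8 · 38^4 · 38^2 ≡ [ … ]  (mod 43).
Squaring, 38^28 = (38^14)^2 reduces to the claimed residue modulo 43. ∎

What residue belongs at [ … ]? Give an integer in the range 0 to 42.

Multiply the listed residues: 13 · 23 · 25 = 299 → 7475.
Reducing modulo 43: 7475 = 173·43 + 36, so 38^14 ≡ 36.

36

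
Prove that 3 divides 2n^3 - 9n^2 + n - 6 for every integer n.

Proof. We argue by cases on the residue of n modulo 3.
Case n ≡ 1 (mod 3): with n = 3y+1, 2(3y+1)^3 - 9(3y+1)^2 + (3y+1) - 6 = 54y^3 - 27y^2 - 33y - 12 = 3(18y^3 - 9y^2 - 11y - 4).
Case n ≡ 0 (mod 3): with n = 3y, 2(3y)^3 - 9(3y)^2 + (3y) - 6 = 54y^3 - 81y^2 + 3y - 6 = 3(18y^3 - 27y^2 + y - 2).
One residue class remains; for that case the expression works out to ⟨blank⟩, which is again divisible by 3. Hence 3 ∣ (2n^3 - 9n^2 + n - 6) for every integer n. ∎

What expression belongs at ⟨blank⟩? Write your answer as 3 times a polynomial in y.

3(18y^3 + 9y^2 - 11y - 8)

Only n ≡ 2 (mod 3) is unaccounted for. Put n = 3y+2:
2(3y+2)^3 - 9(3y+2)^2 + (3y+2) - 6 expands to 54y^3 + 27y^2 - 33y - 24,
and factoring out 3 leaves 3(18y^3 + 9y^2 - 11y - 8).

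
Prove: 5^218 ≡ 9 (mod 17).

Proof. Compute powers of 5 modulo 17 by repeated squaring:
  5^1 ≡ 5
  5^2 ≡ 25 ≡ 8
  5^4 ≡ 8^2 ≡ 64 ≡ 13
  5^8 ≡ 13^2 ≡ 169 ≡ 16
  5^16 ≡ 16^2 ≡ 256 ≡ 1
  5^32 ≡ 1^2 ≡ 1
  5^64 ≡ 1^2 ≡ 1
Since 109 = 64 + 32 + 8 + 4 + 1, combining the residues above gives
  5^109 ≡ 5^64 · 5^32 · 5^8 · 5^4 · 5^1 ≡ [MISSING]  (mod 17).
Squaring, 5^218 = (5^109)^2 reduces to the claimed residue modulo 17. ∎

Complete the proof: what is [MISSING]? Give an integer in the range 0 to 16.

Multiply the listed residues: 1 · 1 · 16 · 13 · 5 = 1 → 16 → 208 → 1040.
Reducing modulo 17: 1040 = 61·17 + 3, so 5^109 ≡ 3.

3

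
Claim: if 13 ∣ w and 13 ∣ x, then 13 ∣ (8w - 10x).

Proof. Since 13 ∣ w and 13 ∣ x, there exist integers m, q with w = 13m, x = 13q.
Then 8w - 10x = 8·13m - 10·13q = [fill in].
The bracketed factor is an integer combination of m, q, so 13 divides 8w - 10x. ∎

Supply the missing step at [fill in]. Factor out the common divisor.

13(8m - 10q)

Each term has a factor of 13: 8·13m - 10·13q = 13·(8m - 10q).
Since 8m - 10q is an integer, 13 ∣ (8w - 10x).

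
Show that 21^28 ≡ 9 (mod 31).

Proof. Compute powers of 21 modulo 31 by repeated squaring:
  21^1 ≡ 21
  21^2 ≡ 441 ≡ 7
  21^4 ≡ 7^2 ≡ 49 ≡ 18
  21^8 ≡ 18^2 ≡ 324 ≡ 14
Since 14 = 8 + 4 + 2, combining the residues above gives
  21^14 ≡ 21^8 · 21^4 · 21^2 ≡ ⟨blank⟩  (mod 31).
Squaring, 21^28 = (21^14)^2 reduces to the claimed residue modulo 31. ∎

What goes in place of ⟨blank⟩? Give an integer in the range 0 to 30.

21^8 · 21^4 · 21^2 ≡ 14 · 18 · 7 = 1764.
1764 mod 31 = 28, so 21^14 ≡ 28 (mod 31).

28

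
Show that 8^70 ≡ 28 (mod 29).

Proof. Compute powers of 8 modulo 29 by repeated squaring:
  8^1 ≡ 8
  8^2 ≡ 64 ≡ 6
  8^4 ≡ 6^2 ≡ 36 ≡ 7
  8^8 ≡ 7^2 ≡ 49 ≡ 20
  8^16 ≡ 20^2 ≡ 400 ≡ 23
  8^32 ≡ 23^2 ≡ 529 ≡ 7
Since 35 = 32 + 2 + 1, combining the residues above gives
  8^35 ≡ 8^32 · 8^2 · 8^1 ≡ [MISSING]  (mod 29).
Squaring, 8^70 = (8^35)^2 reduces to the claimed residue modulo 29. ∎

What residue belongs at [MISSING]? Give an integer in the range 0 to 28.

17

8^32 · 8^2 · 8^1 ≡ 7 · 6 · 8 = 336.
336 mod 29 = 17, so 8^35 ≡ 17 (mod 29).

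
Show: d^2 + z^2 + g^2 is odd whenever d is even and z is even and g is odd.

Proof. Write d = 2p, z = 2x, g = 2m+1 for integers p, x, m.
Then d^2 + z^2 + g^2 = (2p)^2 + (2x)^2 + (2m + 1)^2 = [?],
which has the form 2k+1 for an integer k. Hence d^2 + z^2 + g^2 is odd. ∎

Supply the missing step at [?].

2(2m^2 + 2m + 2p^2 + 2x^2) + 1

Expanding: (2p)^2 + (2x)^2 + (2m + 1)^2 = 4m^2 + 4m + 4p^2 + 4x^2 + 1.
Every term except the constant is even, so this is 2(2m^2 + 2m + 2p^2 + 2x^2) + 1,
and 2m^2 + 2m + 2p^2 + 2x^2 ∈ ℤ gives the required form.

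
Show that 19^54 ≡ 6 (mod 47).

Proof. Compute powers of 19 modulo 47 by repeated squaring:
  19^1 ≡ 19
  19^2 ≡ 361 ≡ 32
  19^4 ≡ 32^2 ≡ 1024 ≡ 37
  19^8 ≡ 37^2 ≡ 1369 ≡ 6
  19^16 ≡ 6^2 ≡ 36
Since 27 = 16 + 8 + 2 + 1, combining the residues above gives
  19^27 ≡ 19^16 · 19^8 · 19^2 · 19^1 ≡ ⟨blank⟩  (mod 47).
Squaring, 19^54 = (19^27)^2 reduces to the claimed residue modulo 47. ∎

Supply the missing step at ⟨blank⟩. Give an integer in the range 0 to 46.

10

19^16 · 19^8 · 19^2 · 19^1 ≡ 36 · 6 · 32 · 19 = 131328.
131328 mod 47 = 10, so 19^27 ≡ 10 (mod 47).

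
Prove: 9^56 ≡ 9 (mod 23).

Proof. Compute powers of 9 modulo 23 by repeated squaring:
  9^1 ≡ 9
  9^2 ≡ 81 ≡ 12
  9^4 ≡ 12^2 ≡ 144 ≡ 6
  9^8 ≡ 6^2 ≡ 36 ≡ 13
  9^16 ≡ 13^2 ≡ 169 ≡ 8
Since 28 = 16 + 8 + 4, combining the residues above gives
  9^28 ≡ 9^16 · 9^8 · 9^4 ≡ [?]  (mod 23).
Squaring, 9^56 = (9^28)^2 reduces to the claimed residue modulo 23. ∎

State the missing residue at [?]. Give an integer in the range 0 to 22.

3

Multiply the listed residues: 8 · 13 · 6 = 104 → 624.
Reducing modulo 23: 624 = 27·23 + 3, so 9^28 ≡ 3.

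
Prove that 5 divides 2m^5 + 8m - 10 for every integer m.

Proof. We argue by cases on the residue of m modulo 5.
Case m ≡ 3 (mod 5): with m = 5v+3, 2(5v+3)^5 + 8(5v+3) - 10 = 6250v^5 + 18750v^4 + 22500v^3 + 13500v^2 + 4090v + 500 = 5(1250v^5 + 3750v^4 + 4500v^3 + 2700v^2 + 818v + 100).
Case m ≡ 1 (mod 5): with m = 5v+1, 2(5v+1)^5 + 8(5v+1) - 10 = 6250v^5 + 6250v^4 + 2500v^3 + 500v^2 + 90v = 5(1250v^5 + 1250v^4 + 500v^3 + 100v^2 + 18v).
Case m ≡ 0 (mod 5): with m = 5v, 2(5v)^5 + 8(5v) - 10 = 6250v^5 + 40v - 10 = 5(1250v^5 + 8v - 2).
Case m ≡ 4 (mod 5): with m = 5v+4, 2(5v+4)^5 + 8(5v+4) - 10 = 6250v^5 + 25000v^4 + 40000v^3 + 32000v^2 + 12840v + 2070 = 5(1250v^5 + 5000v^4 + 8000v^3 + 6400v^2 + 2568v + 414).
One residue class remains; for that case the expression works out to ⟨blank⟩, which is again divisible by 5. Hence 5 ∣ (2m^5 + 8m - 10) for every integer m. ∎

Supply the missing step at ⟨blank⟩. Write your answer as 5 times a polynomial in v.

5(1250v^5 + 2500v^4 + 2000v^3 + 800v^2 + 168v + 14)

The residues treated are {3, 1, 0, 4}, so the missing case is m ≡ 2 (mod 5); write m = 5v+2.
Then 2(5v+2)^5 + 8(5v+2) - 10 = 6250v^5 + 12500v^4 + 10000v^3 + 4000v^2 + 840v + 70 = 5(1250v^5 + 2500v^4 + 2000v^3 + 800v^2 + 168v + 14).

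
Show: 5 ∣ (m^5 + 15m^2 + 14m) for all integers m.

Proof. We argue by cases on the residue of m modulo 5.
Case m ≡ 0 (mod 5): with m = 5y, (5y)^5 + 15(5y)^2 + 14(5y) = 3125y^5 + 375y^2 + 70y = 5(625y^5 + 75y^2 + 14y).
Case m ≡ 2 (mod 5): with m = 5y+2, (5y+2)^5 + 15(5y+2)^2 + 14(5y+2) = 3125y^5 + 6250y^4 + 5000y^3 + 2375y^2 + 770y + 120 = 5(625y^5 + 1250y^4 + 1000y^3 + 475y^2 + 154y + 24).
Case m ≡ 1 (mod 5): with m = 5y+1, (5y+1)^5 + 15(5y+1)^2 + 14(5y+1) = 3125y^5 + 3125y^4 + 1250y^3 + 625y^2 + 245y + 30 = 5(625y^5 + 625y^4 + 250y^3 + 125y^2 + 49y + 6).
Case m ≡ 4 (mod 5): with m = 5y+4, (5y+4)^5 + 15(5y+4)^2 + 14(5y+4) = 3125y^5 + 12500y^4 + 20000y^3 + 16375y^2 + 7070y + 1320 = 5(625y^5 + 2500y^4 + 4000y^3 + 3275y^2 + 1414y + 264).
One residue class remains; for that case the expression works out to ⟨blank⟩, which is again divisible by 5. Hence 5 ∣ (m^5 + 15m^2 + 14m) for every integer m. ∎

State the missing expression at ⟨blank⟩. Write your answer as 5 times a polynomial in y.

5(625y^5 + 1875y^4 + 2250y^3 + 1425y^2 + 509y + 84)

The residues treated are {0, 2, 1, 4}, so the missing case is m ≡ 3 (mod 5); write m = 5y+3.
Then (5y+3)^5 + 15(5y+3)^2 + 14(5y+3) = 3125y^5 + 9375y^4 + 11250y^3 + 7125y^2 + 2545y + 420 = 5(625y^5 + 1875y^4 + 2250y^3 + 1425y^2 + 509y + 84).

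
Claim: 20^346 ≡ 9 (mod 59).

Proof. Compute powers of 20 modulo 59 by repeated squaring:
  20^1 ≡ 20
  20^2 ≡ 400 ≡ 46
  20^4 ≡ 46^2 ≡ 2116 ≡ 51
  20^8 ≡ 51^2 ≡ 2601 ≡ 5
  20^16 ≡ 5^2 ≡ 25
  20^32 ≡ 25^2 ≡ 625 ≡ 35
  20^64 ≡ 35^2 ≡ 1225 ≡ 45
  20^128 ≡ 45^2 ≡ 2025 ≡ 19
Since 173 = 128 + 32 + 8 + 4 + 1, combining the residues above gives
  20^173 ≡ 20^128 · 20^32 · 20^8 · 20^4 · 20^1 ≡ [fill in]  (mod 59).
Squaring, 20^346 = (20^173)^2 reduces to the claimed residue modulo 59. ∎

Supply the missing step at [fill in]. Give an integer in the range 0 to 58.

Multiply the listed residues: 19 · 35 · 5 · 51 · 20 = 665 → 3325 → 169575 → 3391500.
Reducing modulo 59: 3391500 = 57483·59 + 3, so 20^173 ≡ 3.

3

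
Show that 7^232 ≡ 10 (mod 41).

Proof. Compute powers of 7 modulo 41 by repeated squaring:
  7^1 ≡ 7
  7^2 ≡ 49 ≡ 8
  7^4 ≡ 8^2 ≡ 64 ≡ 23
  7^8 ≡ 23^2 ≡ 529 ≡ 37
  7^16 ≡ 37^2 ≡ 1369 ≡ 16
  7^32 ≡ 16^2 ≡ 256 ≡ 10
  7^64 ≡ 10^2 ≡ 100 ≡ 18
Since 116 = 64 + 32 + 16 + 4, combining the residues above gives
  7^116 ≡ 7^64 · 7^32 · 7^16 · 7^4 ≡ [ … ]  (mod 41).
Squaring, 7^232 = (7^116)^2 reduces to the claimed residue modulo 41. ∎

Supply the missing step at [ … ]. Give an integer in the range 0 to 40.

7^64 · 7^32 · 7^16 · 7^4 ≡ 18 · 10 · 16 · 23 = 66240.
66240 mod 41 = 25, so 7^116 ≡ 25 (mod 41).

25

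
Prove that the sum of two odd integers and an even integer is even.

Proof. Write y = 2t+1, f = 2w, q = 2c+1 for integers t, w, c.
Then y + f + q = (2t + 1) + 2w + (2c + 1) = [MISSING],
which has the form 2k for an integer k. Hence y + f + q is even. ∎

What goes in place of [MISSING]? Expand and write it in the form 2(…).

2(c + t + w + 1)

Expanding: (2t + 1) + 2w + (2c + 1) = 2c + 2t + 2w + 2.
Every term is even; pulling out the factor of 2 gives 2(c + t + w + 1).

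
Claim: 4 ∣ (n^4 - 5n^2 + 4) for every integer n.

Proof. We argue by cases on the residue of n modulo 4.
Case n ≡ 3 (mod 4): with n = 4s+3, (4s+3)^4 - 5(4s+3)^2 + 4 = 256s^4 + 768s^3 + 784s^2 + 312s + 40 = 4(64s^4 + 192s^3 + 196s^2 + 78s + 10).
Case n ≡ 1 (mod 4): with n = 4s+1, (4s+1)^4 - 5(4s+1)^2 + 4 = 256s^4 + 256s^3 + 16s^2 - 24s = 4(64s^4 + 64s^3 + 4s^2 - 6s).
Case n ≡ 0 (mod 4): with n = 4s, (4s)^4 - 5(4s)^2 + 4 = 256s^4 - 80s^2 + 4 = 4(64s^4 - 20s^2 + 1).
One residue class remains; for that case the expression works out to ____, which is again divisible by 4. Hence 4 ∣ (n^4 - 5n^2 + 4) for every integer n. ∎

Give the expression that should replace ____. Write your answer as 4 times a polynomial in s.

4(64s^4 + 128s^3 + 76s^2 + 12s)

Only n ≡ 2 (mod 4) is unaccounted for. Put n = 4s+2:
(4s+2)^4 - 5(4s+2)^2 + 4 expands to 256s^4 + 512s^3 + 304s^2 + 48s,
and factoring out 4 leaves 4(64s^4 + 128s^3 + 76s^2 + 12s).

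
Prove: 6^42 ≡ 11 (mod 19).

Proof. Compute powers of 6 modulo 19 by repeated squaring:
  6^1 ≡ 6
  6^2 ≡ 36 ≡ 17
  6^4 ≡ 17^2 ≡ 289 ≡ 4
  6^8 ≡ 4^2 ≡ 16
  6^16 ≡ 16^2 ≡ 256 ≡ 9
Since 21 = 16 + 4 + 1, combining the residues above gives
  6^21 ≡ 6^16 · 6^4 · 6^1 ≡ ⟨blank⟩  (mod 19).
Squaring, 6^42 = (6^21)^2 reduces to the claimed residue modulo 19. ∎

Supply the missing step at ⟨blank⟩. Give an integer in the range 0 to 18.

7

6^16 · 6^4 · 6^1 ≡ 9 · 4 · 6 = 216.
216 mod 19 = 7, so 6^21 ≡ 7 (mod 19).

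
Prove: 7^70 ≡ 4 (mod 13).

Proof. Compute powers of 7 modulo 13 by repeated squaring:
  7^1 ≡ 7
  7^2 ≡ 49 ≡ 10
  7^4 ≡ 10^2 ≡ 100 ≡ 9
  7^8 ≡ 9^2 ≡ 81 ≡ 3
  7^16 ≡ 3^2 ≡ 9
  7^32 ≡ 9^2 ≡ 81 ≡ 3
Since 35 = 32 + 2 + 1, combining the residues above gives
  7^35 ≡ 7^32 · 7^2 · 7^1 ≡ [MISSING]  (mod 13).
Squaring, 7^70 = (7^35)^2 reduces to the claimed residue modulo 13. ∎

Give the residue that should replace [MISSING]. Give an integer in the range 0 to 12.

2

Multiply the listed residues: 3 · 10 · 7 = 30 → 210.
Reducing modulo 13: 210 = 16·13 + 2, so 7^35 ≡ 2.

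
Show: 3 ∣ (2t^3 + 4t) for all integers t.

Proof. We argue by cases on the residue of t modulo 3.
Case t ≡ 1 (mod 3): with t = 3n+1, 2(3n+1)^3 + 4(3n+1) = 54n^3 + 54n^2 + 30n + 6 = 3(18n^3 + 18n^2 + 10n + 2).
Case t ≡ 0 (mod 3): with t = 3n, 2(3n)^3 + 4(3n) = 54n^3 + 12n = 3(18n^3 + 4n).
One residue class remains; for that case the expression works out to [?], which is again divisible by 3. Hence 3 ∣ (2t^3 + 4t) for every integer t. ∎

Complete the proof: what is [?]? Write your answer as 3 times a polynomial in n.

3(18n^3 + 36n^2 + 28n + 8)

The residues treated are {1, 0}, so the missing case is t ≡ 2 (mod 3); write t = 3n+2.
Then 2(3n+2)^3 + 4(3n+2) = 54n^3 + 108n^2 + 84n + 24 = 3(18n^3 + 36n^2 + 28n + 8).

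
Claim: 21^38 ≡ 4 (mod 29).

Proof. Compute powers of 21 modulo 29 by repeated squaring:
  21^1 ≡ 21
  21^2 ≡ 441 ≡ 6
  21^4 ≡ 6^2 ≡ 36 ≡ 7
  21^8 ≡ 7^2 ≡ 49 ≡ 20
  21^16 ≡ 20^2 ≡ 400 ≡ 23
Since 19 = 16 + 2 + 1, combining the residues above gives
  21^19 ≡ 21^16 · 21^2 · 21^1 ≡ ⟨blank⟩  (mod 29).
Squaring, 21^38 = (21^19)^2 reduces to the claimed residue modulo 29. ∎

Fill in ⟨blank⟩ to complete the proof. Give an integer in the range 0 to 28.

Multiply the listed residues: 23 · 6 · 21 = 138 → 2898.
Reducing modulo 29: 2898 = 99·29 + 27, so 21^19 ≡ 27.

27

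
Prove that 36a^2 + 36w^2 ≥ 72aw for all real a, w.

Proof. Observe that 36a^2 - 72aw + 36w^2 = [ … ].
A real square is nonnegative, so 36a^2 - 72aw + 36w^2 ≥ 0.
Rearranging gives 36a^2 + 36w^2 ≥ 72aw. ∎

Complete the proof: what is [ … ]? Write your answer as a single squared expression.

The leading and trailing coefficients are 6^2 and 6^2, and 72 = 2·6·6, so the trinomial is (6a - 6w)^2.
Hence 36a^2 - 72aw + 36w^2 ≥ 0.

(6a - 6w)^2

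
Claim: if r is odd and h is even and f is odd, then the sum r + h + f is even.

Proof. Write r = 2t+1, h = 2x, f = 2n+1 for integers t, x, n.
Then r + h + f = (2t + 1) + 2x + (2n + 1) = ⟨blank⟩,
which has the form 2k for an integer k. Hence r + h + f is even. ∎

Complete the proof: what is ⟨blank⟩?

Expanding: (2t + 1) + 2x + (2n + 1) = 2n + 2t + 2x + 2.
Every term is even; pulling out the factor of 2 gives 2(n + t + x + 1).

2(n + t + x + 1)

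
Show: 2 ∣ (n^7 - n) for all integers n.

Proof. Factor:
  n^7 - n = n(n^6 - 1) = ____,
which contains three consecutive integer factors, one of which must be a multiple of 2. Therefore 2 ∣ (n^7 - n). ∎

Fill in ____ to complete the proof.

(n - 1)n(n + 1)(n^4 + n^2 + 1)

n^6 - 1 = (n^2 - 1)(n^4 + n^2 + 1), and n^2 - 1 = (n-1)(n+1).
So n(n^6 - 1) = (n - 1)n(n + 1)(n^4 + n^2 + 1).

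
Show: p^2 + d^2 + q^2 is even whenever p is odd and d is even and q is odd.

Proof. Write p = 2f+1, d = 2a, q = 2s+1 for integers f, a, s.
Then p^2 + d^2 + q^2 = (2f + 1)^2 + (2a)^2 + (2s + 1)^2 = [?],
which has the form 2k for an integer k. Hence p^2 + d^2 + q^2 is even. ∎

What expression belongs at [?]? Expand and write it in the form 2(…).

Expanding: (2f + 1)^2 + (2a)^2 + (2s + 1)^2 = 4a^2 + 4f^2 + 4f + 4s^2 + 4s + 2.
Every term is even; pulling out the factor of 2 gives 2(2a^2 + 2f^2 + 2f + 2s^2 + 2s + 1).

2(2a^2 + 2f^2 + 2f + 2s^2 + 2s + 1)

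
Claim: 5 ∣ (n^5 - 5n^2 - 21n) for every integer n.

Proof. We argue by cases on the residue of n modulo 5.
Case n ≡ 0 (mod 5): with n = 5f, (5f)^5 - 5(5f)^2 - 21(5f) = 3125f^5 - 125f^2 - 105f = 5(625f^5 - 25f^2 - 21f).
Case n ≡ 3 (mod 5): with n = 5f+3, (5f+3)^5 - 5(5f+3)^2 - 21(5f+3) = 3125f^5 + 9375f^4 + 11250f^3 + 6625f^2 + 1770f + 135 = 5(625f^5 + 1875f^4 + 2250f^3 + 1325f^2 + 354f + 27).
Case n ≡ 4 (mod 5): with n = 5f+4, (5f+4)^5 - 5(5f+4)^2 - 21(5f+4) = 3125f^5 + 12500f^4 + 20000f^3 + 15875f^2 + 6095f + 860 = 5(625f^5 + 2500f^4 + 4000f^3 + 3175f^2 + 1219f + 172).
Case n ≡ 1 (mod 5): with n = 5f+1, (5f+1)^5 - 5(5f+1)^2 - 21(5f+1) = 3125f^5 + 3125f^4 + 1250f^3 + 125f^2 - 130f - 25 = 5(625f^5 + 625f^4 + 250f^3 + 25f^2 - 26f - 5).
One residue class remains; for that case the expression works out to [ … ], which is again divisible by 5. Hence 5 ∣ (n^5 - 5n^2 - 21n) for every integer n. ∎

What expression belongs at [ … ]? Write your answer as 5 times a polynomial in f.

5(625f^5 + 1250f^4 + 1000f^3 + 375f^2 + 39f - 6)

The residues treated are {0, 3, 4, 1}, so the missing case is n ≡ 2 (mod 5); write n = 5f+2.
Then (5f+2)^5 - 5(5f+2)^2 - 21(5f+2) = 3125f^5 + 6250f^4 + 5000f^3 + 1875f^2 + 195f - 30 = 5(625f^5 + 1250f^4 + 1000f^3 + 375f^2 + 39f - 6).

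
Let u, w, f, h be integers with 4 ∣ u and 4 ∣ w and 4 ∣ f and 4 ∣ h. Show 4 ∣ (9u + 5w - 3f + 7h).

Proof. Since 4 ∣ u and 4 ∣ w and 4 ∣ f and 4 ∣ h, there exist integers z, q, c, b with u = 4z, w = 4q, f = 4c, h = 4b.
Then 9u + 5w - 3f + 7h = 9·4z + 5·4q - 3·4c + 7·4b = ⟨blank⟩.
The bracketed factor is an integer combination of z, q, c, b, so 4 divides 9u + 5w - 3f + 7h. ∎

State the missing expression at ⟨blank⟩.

4(7b - 3c + 5q + 9z)

Pull the common 4 out of every term: 9·4z + 5·4q - 3·4c + 7·4b = 4(7b - 3c + 5q + 9z).
7b - 3c + 5q + 9z is an integer, which exhibits the divisibility.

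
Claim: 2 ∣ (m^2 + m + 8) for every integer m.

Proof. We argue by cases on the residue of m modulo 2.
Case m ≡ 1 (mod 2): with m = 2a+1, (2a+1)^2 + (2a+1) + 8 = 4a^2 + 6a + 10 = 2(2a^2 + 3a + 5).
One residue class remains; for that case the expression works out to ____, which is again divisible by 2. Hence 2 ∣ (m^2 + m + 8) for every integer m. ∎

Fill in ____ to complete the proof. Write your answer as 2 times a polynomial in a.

2(2a^2 + a + 4)

The residues treated are {1}, so the missing case is m ≡ 0 (mod 2); write m = 2a.
Then (2a)^2 + (2a) + 8 = 4a^2 + 2a + 8 = 2(2a^2 + a + 4).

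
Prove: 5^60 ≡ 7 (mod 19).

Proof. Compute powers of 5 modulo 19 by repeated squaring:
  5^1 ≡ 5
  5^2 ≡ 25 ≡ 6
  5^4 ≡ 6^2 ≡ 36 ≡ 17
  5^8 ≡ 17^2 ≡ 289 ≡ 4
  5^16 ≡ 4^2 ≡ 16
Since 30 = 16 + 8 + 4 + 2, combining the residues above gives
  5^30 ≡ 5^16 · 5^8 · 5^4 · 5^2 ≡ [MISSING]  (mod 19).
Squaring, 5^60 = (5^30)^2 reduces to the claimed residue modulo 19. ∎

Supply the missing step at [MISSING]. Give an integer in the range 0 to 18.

5^16 · 5^8 · 5^4 · 5^2 ≡ 16 · 4 · 17 · 6 = 6528.
6528 mod 19 = 11, so 5^30 ≡ 11 (mod 19).

11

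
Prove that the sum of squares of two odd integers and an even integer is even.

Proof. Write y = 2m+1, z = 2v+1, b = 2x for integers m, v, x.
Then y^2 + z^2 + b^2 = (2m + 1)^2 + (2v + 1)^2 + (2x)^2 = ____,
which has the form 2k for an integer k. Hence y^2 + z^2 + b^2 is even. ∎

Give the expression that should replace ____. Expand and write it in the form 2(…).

2(2m^2 + 2m + 2v^2 + 2v + 2x^2 + 1)

(2m + 1)^2 + (2v + 1)^2 + (2x)^2 = 4m^2 + 4m + 4v^2 + 4v + 4x^2 + 2
= 2(2m^2 + 2m + 2v^2 + 2v + 2x^2 + 1).
Since 2m^2 + 2m + 2v^2 + 2v + 2x^2 + 1 is an integer, the sum of squares is of the form 2k for an integer k.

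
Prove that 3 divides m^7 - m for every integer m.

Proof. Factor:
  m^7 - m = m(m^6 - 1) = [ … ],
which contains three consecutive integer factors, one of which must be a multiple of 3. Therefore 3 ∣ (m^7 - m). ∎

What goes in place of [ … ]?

(m - 1)m(m + 1)(m^4 + m^2 + 1)

m^6 - 1 = (m^2 - 1)(m^4 + m^2 + 1), and m^2 - 1 = (m-1)(m+1).
So m(m^6 - 1) = (m - 1)m(m + 1)(m^4 + m^2 + 1).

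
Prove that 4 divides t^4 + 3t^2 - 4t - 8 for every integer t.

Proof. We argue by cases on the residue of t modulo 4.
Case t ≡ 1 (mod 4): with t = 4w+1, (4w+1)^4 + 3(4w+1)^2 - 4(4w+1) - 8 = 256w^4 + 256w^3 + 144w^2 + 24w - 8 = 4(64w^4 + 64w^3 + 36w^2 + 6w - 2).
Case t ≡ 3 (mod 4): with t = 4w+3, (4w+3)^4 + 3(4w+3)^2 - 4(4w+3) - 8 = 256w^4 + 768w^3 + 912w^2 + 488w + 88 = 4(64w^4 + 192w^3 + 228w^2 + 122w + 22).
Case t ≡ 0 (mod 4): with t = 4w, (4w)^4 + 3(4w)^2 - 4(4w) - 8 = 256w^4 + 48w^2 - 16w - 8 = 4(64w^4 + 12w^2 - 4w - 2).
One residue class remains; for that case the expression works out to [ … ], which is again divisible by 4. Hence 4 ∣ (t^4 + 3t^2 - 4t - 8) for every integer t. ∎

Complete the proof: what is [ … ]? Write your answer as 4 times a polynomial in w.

The residues treated are {1, 3, 0}, so the missing case is t ≡ 2 (mod 4); write t = 4w+2.
Then (4w+2)^4 + 3(4w+2)^2 - 4(4w+2) - 8 = 256w^4 + 512w^3 + 432w^2 + 160w + 12 = 4(64w^4 + 128w^3 + 108w^2 + 40w + 3).

4(64w^4 + 128w^3 + 108w^2 + 40w + 3)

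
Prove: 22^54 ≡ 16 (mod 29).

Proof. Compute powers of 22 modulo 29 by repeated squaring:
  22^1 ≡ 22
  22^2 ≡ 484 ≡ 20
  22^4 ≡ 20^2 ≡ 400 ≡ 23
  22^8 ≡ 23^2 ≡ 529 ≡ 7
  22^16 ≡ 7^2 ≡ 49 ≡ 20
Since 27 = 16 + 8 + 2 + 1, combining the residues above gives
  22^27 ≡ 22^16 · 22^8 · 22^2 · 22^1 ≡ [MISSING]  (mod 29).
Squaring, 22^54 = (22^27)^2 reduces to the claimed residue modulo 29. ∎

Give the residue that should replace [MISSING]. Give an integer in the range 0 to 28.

4

22^16 · 22^8 · 22^2 · 22^1 ≡ 20 · 7 · 20 · 22 = 61600.
61600 mod 29 = 4, so 22^27 ≡ 4 (mod 29).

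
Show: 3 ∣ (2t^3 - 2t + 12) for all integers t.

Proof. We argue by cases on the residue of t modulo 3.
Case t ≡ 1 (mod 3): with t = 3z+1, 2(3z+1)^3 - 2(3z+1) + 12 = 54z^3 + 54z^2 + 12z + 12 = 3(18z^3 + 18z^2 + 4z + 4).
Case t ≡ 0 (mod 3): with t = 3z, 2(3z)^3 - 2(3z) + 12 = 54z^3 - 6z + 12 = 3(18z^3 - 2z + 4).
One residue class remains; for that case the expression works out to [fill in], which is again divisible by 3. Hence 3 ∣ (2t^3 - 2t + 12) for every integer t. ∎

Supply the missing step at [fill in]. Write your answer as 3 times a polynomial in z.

Only t ≡ 2 (mod 3) is unaccounted for. Put t = 3z+2:
2(3z+2)^3 - 2(3z+2) + 12 expands to 54z^3 + 108z^2 + 66z + 24,
and factoring out 3 leaves 3(18z^3 + 36z^2 + 22z + 8).

3(18z^3 + 36z^2 + 22z + 8)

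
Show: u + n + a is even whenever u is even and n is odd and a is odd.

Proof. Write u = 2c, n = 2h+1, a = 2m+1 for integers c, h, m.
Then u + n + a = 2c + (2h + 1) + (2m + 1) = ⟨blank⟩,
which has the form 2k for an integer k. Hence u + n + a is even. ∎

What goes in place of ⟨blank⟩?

2(c + h + m + 1)

2c + (2h + 1) + (2m + 1) = 2c + 2h + 2m + 2
= 2(c + h + m + 1).
Since c + h + m + 1 is an integer, the sum is of the form 2k for an integer k.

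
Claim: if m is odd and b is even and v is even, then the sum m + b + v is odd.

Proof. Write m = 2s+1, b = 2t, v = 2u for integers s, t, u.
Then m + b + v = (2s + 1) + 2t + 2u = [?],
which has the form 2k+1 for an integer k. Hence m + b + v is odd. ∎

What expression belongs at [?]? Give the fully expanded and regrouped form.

2(s + t + u) + 1

(2s + 1) + 2t + 2u = 2s + 2t + 2u + 1
= 2(s + t + u) + 1.
Since s + t + u is an integer, the sum is of the form 2k+1 for an integer k.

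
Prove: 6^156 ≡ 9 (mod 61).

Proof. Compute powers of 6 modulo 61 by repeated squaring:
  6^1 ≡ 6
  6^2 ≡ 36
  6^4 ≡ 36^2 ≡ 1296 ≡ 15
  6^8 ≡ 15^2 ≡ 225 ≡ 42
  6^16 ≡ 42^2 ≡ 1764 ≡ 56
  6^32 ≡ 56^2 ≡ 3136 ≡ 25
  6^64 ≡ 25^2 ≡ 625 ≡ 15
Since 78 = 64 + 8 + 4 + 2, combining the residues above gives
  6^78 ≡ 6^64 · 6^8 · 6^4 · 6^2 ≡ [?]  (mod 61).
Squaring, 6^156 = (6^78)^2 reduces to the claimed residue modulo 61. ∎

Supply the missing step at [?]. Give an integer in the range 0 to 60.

Multiply the listed residues: 15 · 42 · 15 · 36 = 630 → 9450 → 340200.
Reducing modulo 61: 340200 = 5577·61 + 3, so 6^78 ≡ 3.

3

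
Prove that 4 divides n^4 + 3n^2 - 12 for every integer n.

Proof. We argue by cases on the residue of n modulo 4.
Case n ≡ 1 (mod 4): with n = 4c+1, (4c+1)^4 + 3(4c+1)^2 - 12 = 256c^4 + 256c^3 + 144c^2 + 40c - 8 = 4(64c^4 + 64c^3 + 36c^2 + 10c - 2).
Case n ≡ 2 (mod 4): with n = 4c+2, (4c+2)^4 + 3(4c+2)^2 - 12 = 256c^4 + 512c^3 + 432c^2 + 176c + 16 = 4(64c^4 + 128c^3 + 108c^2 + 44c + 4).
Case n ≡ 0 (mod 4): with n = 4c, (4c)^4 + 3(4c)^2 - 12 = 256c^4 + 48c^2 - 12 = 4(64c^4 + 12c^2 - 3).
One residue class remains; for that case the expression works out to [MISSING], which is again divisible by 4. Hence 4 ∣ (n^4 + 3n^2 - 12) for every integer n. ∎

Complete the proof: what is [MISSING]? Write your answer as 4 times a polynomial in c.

4(64c^4 + 192c^3 + 228c^2 + 126c + 24)

The residues treated are {1, 2, 0}, so the missing case is n ≡ 3 (mod 4); write n = 4c+3.
Then (4c+3)^4 + 3(4c+3)^2 - 12 = 256c^4 + 768c^3 + 912c^2 + 504c + 96 = 4(64c^4 + 192c^3 + 228c^2 + 126c + 24).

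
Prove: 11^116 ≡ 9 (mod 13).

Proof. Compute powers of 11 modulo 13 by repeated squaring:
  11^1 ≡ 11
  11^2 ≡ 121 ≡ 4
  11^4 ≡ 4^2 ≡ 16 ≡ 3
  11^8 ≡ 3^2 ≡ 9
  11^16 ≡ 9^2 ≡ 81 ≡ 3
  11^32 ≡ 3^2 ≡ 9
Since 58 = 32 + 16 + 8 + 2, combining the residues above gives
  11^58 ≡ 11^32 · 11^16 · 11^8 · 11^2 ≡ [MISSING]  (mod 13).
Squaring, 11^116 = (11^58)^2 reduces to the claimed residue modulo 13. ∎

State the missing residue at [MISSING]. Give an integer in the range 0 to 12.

10

11^32 · 11^16 · 11^8 · 11^2 ≡ 9 · 3 · 9 · 4 = 972.
972 mod 13 = 10, so 11^58 ≡ 10 (mod 13).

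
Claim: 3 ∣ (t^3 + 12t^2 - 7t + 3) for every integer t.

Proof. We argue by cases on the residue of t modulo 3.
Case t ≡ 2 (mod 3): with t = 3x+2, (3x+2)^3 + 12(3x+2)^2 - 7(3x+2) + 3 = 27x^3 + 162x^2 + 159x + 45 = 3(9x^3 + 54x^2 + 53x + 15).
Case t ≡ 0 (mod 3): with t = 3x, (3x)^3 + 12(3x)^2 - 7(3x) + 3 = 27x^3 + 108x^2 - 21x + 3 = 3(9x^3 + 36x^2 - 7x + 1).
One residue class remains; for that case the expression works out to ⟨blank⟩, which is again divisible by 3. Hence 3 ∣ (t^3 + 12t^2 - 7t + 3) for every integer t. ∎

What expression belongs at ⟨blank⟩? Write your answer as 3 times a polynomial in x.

3(9x^3 + 45x^2 + 20x + 3)

Only t ≡ 1 (mod 3) is unaccounted for. Put t = 3x+1:
(3x+1)^3 + 12(3x+1)^2 - 7(3x+1) + 3 expands to 27x^3 + 135x^2 + 60x + 9,
and factoring out 3 leaves 3(9x^3 + 45x^2 + 20x + 3).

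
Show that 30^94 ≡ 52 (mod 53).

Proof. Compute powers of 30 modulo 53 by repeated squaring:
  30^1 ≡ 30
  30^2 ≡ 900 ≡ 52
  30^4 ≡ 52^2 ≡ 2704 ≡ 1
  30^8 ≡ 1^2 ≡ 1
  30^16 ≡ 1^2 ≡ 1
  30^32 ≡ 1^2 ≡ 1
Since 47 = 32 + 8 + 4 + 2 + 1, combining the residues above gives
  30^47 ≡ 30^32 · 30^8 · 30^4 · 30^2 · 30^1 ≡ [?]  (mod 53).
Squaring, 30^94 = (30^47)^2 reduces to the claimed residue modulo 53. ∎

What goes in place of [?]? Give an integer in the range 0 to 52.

30^32 · 30^8 · 30^4 · 30^2 · 30^1 ≡ 1 · 1 · 1 · 52 · 30 = 1560.
1560 mod 53 = 23, so 30^47 ≡ 23 (mod 53).

23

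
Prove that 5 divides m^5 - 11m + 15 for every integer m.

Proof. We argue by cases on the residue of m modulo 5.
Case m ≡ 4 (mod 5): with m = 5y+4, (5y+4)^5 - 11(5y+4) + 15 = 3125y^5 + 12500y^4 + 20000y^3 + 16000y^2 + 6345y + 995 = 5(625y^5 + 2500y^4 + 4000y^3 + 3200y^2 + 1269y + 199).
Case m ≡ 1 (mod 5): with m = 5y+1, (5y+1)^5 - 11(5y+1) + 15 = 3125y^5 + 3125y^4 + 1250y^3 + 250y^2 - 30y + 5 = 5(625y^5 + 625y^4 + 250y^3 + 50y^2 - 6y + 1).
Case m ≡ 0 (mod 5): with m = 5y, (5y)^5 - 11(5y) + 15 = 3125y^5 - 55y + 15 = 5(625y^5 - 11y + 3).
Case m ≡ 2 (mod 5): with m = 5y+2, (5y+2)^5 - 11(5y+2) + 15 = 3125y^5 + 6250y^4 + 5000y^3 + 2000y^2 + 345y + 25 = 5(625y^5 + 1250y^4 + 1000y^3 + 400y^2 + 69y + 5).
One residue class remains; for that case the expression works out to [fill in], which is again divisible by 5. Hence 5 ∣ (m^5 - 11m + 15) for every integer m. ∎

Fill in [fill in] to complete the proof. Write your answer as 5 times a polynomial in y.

5(625y^5 + 1875y^4 + 2250y^3 + 1350y^2 + 394y + 45)

The residues treated are {4, 1, 0, 2}, so the missing case is m ≡ 3 (mod 5); write m = 5y+3.
Then (5y+3)^5 - 11(5y+3) + 15 = 3125y^5 + 9375y^4 + 11250y^3 + 6750y^2 + 1970y + 225 = 5(625y^5 + 1875y^4 + 2250y^3 + 1350y^2 + 394y + 45).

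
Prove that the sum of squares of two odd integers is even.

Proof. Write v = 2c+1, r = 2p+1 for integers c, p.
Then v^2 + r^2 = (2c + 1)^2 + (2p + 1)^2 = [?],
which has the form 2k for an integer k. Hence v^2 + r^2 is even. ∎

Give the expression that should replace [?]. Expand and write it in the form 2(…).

2(2c^2 + 2c + 2p^2 + 2p + 1)

Expanding: (2c + 1)^2 + (2p + 1)^2 = 4c^2 + 4c + 4p^2 + 4p + 2.
Every term is even; pulling out the factor of 2 gives 2(2c^2 + 2c + 2p^2 + 2p + 1).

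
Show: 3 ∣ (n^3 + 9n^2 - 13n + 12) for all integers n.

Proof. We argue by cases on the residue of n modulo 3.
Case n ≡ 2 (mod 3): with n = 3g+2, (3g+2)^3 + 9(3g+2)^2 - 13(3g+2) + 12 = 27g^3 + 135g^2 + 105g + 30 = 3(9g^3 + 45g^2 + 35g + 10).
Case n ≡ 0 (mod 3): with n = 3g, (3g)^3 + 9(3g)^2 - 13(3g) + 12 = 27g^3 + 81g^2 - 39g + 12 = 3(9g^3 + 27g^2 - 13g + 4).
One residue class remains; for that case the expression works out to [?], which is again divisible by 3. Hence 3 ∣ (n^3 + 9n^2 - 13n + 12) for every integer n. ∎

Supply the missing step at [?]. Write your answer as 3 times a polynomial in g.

3(9g^3 + 36g^2 + 8g + 3)

The residues treated are {2, 0}, so the missing case is n ≡ 1 (mod 3); write n = 3g+1.
Then (3g+1)^3 + 9(3g+1)^2 - 13(3g+1) + 12 = 27g^3 + 108g^2 + 24g + 9 = 3(9g^3 + 36g^2 + 8g + 3).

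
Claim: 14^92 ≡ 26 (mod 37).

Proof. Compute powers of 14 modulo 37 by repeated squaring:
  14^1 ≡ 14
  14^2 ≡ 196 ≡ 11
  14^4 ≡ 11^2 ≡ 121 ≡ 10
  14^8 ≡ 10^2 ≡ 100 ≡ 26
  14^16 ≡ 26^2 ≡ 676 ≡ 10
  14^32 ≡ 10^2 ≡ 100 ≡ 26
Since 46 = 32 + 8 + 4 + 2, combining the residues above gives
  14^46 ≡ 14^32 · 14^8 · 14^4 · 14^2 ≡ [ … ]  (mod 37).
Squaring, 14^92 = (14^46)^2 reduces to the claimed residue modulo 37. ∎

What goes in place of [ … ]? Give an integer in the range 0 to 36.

27

Multiply the listed residues: 26 · 26 · 10 · 11 = 676 → 6760 → 74360.
Reducing modulo 37: 74360 = 2009·37 + 27, so 14^46 ≡ 27.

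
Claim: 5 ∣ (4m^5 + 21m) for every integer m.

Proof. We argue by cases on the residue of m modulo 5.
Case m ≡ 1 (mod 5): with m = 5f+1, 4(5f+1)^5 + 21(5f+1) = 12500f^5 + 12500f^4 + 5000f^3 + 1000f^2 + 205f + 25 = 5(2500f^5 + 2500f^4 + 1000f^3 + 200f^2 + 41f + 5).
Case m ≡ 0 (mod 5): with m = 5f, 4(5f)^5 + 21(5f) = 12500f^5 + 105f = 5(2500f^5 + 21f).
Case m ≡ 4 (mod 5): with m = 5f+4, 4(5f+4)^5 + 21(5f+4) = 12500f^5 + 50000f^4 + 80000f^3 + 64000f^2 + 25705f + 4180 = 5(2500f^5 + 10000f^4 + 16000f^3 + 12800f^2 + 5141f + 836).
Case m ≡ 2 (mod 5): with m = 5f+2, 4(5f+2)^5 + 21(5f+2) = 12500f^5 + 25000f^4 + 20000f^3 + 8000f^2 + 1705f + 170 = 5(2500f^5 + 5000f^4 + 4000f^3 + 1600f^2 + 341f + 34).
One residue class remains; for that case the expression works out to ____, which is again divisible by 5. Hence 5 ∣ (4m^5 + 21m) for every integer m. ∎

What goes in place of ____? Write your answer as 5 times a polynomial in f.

Only m ≡ 3 (mod 5) is unaccounted for. Put m = 5f+3:
4(5f+3)^5 + 21(5f+3) expands to 12500f^5 + 37500f^4 + 45000f^3 + 27000f^2 + 8205f + 1035,
and factoring out 5 leaves 5(2500f^5 + 7500f^4 + 9000f^3 + 5400f^2 + 1641f + 207).

5(2500f^5 + 7500f^4 + 9000f^3 + 5400f^2 + 1641f + 207)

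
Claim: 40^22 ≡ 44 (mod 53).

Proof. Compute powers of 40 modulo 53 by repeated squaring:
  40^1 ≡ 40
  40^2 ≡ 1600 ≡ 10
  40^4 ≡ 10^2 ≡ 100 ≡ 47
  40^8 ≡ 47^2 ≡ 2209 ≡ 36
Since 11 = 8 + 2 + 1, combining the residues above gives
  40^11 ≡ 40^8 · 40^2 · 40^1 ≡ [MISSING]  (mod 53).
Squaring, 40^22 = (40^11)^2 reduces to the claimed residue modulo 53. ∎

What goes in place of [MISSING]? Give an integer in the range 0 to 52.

37

40^8 · 40^2 · 40^1 ≡ 36 · 10 · 40 = 14400.
14400 mod 53 = 37, so 40^11 ≡ 37 (mod 53).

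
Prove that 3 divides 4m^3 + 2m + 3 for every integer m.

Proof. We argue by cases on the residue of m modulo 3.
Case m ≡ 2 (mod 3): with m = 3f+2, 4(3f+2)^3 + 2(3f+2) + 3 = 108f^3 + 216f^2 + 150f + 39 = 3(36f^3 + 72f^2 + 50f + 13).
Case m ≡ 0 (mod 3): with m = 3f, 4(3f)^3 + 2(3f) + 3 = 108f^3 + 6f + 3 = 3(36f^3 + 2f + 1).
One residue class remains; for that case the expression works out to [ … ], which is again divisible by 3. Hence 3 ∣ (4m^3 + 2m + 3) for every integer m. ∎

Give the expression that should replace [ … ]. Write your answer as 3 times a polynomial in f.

The residues treated are {2, 0}, so the missing case is m ≡ 1 (mod 3); write m = 3f+1.
Then 4(3f+1)^3 + 2(3f+1) + 3 = 108f^3 + 108f^2 + 42f + 9 = 3(36f^3 + 36f^2 + 14f + 3).

3(36f^3 + 36f^2 + 14f + 3)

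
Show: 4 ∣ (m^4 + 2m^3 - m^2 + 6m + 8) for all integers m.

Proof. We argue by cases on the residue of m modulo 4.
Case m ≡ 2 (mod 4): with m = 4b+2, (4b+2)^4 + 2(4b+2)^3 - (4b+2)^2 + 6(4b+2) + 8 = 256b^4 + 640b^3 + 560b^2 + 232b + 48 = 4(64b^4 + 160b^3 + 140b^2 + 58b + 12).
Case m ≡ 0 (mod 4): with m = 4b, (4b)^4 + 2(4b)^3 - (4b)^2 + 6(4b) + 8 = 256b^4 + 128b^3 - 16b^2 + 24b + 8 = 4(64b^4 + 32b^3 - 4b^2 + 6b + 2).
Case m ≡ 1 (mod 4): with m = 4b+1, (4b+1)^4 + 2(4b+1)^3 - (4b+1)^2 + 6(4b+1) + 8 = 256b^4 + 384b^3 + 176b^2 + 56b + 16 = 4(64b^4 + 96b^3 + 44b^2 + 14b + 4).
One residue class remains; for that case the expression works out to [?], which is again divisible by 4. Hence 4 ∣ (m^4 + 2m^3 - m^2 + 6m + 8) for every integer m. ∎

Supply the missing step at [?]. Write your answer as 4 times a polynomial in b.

4(64b^4 + 224b^3 + 284b^2 + 162b + 38)

The residues treated are {2, 0, 1}, so the missing case is m ≡ 3 (mod 4); write m = 4b+3.
Then (4b+3)^4 + 2(4b+3)^3 - (4b+3)^2 + 6(4b+3) + 8 = 256b^4 + 896b^3 + 1136b^2 + 648b + 152 = 4(64b^4 + 224b^3 + 284b^2 + 162b + 38).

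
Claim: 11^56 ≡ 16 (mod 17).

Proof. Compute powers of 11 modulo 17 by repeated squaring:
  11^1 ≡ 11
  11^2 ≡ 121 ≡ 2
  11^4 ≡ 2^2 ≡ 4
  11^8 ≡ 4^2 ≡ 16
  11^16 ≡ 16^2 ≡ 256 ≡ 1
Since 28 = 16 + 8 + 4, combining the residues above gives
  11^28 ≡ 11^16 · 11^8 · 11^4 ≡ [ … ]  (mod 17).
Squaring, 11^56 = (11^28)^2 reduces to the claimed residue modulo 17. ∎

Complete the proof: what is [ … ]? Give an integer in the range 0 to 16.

13

Multiply the listed residues: 1 · 16 · 4 = 16 → 64.
Reducing modulo 17: 64 = 3·17 + 13, so 11^28 ≡ 13.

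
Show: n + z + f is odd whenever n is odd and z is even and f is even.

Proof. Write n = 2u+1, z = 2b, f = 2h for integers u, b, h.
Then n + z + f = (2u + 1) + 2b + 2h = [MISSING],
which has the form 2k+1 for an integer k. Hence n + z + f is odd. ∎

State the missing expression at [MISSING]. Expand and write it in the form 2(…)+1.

2(b + h + u) + 1

Expanding: (2u + 1) + 2b + 2h = 2b + 2h + 2u + 1.
Every term except the constant is even, so this is 2(b + h + u) + 1,
and b + h + u ∈ ℤ gives the required form.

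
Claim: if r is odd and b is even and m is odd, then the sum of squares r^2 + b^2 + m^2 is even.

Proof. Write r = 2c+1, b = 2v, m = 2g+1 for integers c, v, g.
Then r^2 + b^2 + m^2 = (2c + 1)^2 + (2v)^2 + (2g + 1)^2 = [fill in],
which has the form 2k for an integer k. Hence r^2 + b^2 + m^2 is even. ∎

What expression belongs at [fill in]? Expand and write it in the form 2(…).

2(2c^2 + 2c + 2g^2 + 2g + 2v^2 + 1)

Expanding: (2c + 1)^2 + (2v)^2 + (2g + 1)^2 = 4c^2 + 4c + 4g^2 + 4g + 4v^2 + 2.
Every term is even; pulling out the factor of 2 gives 2(2c^2 + 2c + 2g^2 + 2g + 2v^2 + 1).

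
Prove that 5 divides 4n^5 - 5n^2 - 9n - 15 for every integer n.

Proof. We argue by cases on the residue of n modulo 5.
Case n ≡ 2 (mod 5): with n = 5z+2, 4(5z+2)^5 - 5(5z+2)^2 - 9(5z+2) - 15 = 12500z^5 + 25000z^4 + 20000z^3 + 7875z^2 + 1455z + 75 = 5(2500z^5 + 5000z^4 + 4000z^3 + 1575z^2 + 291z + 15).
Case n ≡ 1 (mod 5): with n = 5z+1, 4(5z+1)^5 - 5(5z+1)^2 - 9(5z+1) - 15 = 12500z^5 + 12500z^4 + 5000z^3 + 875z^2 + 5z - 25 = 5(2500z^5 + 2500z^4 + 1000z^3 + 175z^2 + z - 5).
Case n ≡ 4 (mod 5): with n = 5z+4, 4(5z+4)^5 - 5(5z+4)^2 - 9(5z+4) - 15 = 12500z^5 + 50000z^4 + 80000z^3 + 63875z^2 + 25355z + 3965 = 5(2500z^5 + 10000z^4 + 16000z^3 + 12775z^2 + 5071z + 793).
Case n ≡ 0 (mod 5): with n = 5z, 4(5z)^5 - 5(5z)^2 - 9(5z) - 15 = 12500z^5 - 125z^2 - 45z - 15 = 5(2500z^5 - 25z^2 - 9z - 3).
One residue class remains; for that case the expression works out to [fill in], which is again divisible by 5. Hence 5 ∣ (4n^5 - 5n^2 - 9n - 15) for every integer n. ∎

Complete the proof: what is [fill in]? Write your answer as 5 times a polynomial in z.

The residues treated are {2, 1, 4, 0}, so the missing case is n ≡ 3 (mod 5); write n = 5z+3.
Then 4(5z+3)^5 - 5(5z+3)^2 - 9(5z+3) - 15 = 12500z^5 + 37500z^4 + 45000z^3 + 26875z^2 + 7905z + 885 = 5(2500z^5 + 7500z^4 + 9000z^3 + 5375z^2 + 1581z + 177).

5(2500z^5 + 7500z^4 + 9000z^3 + 5375z^2 + 1581z + 177)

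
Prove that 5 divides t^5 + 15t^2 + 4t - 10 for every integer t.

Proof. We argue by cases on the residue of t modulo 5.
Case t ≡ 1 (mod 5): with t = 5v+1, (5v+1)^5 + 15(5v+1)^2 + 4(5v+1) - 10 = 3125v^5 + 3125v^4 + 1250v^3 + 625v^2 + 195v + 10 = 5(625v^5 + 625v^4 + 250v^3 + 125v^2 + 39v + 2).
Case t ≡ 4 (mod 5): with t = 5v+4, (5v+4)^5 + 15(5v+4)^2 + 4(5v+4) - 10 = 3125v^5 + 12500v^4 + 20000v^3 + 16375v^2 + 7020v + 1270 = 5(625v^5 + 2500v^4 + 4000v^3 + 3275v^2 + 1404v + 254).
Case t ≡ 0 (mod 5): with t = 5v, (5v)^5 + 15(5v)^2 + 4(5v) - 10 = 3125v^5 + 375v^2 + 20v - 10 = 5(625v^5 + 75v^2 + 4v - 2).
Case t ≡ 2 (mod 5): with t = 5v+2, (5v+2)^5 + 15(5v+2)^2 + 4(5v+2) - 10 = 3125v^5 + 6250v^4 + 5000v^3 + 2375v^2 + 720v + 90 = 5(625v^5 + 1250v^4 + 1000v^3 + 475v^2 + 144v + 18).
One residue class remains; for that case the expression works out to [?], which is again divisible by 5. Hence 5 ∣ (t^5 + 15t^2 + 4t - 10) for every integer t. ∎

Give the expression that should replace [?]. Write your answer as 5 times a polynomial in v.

5(625v^5 + 1875v^4 + 2250v^3 + 1425v^2 + 499v + 76)

The residues treated are {1, 4, 0, 2}, so the missing case is t ≡ 3 (mod 5); write t = 5v+3.
Then (5v+3)^5 + 15(5v+3)^2 + 4(5v+3) - 10 = 3125v^5 + 9375v^4 + 11250v^3 + 7125v^2 + 2495v + 380 = 5(625v^5 + 1875v^4 + 2250v^3 + 1425v^2 + 499v + 76).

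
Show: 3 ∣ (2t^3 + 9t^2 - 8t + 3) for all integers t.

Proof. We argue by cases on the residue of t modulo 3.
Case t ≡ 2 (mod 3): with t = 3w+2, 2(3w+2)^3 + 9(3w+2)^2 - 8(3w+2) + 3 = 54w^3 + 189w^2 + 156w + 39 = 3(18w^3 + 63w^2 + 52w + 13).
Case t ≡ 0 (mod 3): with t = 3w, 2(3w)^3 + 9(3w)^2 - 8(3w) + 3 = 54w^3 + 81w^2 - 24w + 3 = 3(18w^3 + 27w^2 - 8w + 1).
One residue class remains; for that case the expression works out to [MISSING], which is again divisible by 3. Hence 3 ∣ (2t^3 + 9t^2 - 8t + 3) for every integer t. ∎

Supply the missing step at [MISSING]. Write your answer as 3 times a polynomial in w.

The residues treated are {2, 0}, so the missing case is t ≡ 1 (mod 3); write t = 3w+1.
Then 2(3w+1)^3 + 9(3w+1)^2 - 8(3w+1) + 3 = 54w^3 + 135w^2 + 48w + 6 = 3(18w^3 + 45w^2 + 16w + 2).

3(18w^3 + 45w^2 + 16w + 2)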